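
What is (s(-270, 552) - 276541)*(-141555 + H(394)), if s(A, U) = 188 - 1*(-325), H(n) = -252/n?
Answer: 7697444056908/197 ≈ 3.9073e+10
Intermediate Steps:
s(A, U) = 513 (s(A, U) = 188 + 325 = 513)
(s(-270, 552) - 276541)*(-141555 + H(394)) = (513 - 276541)*(-141555 - 252/394) = -276028*(-141555 - 252*1/394) = -276028*(-141555 - 126/197) = -276028*(-27886461/197) = 7697444056908/197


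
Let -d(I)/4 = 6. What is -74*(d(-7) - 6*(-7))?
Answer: -1332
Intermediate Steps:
d(I) = -24 (d(I) = -4*6 = -24)
-74*(d(-7) - 6*(-7)) = -74*(-24 - 6*(-7)) = -74*(-24 + 42) = -74*18 = -1332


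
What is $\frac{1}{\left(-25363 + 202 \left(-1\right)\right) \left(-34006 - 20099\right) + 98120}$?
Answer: $\frac{1}{1383292445} \approx 7.2291 \cdot 10^{-10}$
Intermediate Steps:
$\frac{1}{\left(-25363 + 202 \left(-1\right)\right) \left(-34006 - 20099\right) + 98120} = \frac{1}{\left(-25363 - 202\right) \left(-54105\right) + 98120} = \frac{1}{\left(-25565\right) \left(-54105\right) + 98120} = \frac{1}{1383194325 + 98120} = \frac{1}{1383292445}$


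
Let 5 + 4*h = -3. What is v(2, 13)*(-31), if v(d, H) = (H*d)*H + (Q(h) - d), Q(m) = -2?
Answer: -10354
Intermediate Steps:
h = -2 (h = -5/4 + (¼)*(-3) = -5/4 - ¾ = -2)
v(d, H) = -2 - d + d*H² (v(d, H) = (H*d)*H + (-2 - d) = d*H² + (-2 - d) = -2 - d + d*H²)
v(2, 13)*(-31) = (-2 - 1*2 + 2*13²)*(-31) = (-2 - 2 + 2*169)*(-31) = (-2 - 2 + 338)*(-31) = 334*(-31) = -10354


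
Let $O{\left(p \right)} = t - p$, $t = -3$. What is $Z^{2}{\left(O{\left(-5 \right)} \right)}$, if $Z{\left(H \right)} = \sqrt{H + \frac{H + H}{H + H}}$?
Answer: $3$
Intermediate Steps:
$O{\left(p \right)} = -3 - p$
$Z{\left(H \right)} = \sqrt{1 + H}$ ($Z{\left(H \right)} = \sqrt{H + \frac{2 H}{2 H}} = \sqrt{H + 2 H \frac{1}{2 H}} = \sqrt{H + 1} = \sqrt{1 + H}$)
$Z^{2}{\left(O{\left(-5 \right)} \right)} = \left(\sqrt{1 - -2}\right)^{2} = \left(\sqrt{1 + \left(-3 + 5\right)}\right)^{2} = \left(\sqrt{1 + 2}\right)^{2} = \left(\sqrt{3}\right)^{2} = 3$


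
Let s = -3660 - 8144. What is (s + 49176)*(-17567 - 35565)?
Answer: -1985649104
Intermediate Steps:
s = -11804
(s + 49176)*(-17567 - 35565) = (-11804 + 49176)*(-17567 - 35565) = 37372*(-53132) = -1985649104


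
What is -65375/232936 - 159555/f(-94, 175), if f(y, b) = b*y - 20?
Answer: 1202979241/127881864 ≈ 9.4070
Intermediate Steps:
f(y, b) = -20 + b*y
-65375/232936 - 159555/f(-94, 175) = -65375/232936 - 159555/(-20 + 175*(-94)) = -65375*1/232936 - 159555/(-20 - 16450) = -65375/232936 - 159555/(-16470) = -65375/232936 - 159555*(-1/16470) = -65375/232936 + 10637/1098 = 1202979241/127881864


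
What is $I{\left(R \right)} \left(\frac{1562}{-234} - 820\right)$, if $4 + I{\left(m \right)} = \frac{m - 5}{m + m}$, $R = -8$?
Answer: $\frac{1644257}{624} \approx 2635.0$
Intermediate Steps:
$I{\left(m \right)} = -4 + \frac{-5 + m}{2 m}$ ($I{\left(m \right)} = -4 + \frac{m - 5}{m + m} = -4 + \frac{-5 + m}{2 m}$)
$I{\left(R \right)} \left(\frac{1562}{-234} - 820\right) = \frac{-5 - -56}{2 \left(-8\right)} \left(\frac{1562}{-234} - 820\right) = \frac{1}{2} \left(- \frac{1}{8}\right) \left(-5 + 56\right) \left(1562 \left(- \frac{1}{234}\right) - 820\right) = \frac{1}{2} \left(- \frac{1}{8}\right) 51 \left(- \frac{781}{117} - 820\right) = \left(- \frac{51}{16}\right) \left(- \frac{96721}{117}\right) = \frac{1644257}{624}$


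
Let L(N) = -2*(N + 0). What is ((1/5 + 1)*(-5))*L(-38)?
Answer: -456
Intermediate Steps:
L(N) = -2*N
((1/5 + 1)*(-5))*L(-38) = ((1/5 + 1)*(-5))*(-2*(-38)) = ((1/5 + 1)*(-5))*76 = ((6/5)*(-5))*76 = -6*76 = -456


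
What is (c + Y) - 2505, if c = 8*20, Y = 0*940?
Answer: -2345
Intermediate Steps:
Y = 0
c = 160
(c + Y) - 2505 = (160 + 0) - 2505 = 160 - 2505 = -2345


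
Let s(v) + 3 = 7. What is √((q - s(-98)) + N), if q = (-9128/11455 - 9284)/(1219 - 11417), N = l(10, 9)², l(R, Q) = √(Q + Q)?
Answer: 6*√1413020752557630/58409045 ≈ 3.8614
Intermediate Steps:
l(R, Q) = √2*√Q (l(R, Q) = √(2*Q) = √2*√Q)
s(v) = 4 (s(v) = -3 + 7 = 4)
N = 18 (N = (√2*√9)² = (√2*3)² = (3*√2)² = 18)
q = 53178674/58409045 (q = (-9128*1/11455 - 9284)/(-10198) = (-9128/11455 - 9284)*(-1/10198) = -106357348/11455*(-1/10198) = 53178674/58409045 ≈ 0.91045)
√((q - s(-98)) + N) = √((53178674/58409045 - 1*4) + 18) = √((53178674/58409045 - 4) + 18) = √(-180457506/58409045 + 18) = √(870905304/58409045) = 6*√1413020752557630/58409045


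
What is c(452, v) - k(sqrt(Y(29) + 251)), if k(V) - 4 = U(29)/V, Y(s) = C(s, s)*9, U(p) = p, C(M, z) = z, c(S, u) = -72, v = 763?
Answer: -76 - 29*sqrt(2)/32 ≈ -77.282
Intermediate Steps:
Y(s) = 9*s (Y(s) = s*9 = 9*s)
k(V) = 4 + 29/V
c(452, v) - k(sqrt(Y(29) + 251)) = -72 - (4 + 29/(sqrt(9*29 + 251))) = -72 - (4 + 29/(sqrt(261 + 251))) = -72 - (4 + 29/(sqrt(512))) = -72 - (4 + 29/((16*sqrt(2)))) = -72 - (4 + 29*(sqrt(2)/32)) = -72 - (4 + 29*sqrt(2)/32) = -72 + (-4 - 29*sqrt(2)/32) = -76 - 29*sqrt(2)/32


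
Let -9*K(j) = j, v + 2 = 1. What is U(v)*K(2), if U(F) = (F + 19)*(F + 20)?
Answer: -76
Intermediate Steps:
v = -1 (v = -2 + 1 = -1)
K(j) = -j/9
U(F) = (19 + F)*(20 + F)
U(v)*K(2) = (380 + (-1)**2 + 39*(-1))*(-1/9*2) = (380 + 1 - 39)*(-2/9) = 342*(-2/9) = -76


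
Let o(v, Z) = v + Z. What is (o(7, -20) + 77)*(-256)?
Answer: -16384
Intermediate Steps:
o(v, Z) = Z + v
(o(7, -20) + 77)*(-256) = ((-20 + 7) + 77)*(-256) = (-13 + 77)*(-256) = 64*(-256) = -16384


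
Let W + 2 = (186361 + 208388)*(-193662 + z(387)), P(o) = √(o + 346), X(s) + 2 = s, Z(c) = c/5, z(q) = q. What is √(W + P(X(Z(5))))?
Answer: √(-76295112977 + √345) ≈ 2.7622e+5*I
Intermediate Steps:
Z(c) = c/5 (Z(c) = c*(⅕) = c/5)
X(s) = -2 + s
P(o) = √(346 + o)
W = -76295112977 (W = -2 + (186361 + 208388)*(-193662 + 387) = -2 + 394749*(-193275) = -2 - 76295112975 = -76295112977)
√(W + P(X(Z(5)))) = √(-76295112977 + √(346 + (-2 + (⅕)*5))) = √(-76295112977 + √(346 + (-2 + 1))) = √(-76295112977 + √(346 - 1)) = √(-76295112977 + √345)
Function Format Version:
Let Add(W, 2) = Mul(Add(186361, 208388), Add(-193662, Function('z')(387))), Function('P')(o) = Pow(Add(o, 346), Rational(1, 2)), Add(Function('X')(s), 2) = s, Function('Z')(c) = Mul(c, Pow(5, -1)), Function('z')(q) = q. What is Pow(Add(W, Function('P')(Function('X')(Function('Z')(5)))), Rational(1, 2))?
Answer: Pow(Add(-76295112977, Pow(345, Rational(1, 2))), Rational(1, 2)) ≈ Mul(2.7622e+5, I)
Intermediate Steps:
Function('Z')(c) = Mul(Rational(1, 5), c) (Function('Z')(c) = Mul(c, Rational(1, 5)) = Mul(Rational(1, 5), c))
Function('X')(s) = Add(-2, s)
Function('P')(o) = Pow(Add(346, o), Rational(1, 2))
W = -76295112977 (W = Add(-2, Mul(Add(186361, 208388), Add(-193662, 387))) = Add(-2, Mul(394749, -193275)) = Add(-2, -76295112975) = -76295112977)
Pow(Add(W, Function('P')(Function('X')(Function('Z')(5)))), Rational(1, 2)) = Pow(Add(-76295112977, Pow(Add(346, Add(-2, Mul(Rational(1, 5), 5))), Rational(1, 2))), Rational(1, 2)) = Pow(Add(-76295112977, Pow(Add(346, Add(-2, 1)), Rational(1, 2))), Rational(1, 2)) = Pow(Add(-76295112977, Pow(Add(346, -1), Rational(1, 2))), Rational(1, 2)) = Pow(Add(-76295112977, Pow(345, Rational(1, 2))), Rational(1, 2))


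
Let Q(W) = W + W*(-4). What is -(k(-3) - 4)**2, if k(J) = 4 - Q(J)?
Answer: -81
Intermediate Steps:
Q(W) = -3*W (Q(W) = W - 4*W = -3*W)
k(J) = 4 + 3*J (k(J) = 4 - (-3)*J = 4 + 3*J)
-(k(-3) - 4)**2 = -((4 + 3*(-3)) - 4)**2 = -((4 - 9) - 4)**2 = -(-5 - 4)**2 = -1*(-9)**2 = -1*81 = -81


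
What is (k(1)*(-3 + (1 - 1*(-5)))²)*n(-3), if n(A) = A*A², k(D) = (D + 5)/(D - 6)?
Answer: 1458/5 ≈ 291.60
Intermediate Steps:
k(D) = (5 + D)/(-6 + D)
n(A) = A³
(k(1)*(-3 + (1 - 1*(-5)))²)*n(-3) = (((5 + 1)/(-6 + 1))*(-3 + (1 - 1*(-5)))²)*(-3)³ = ((6/(-5))*(-3 + (1 + 5))²)*(-27) = ((-⅕*6)*(-3 + 6)²)*(-27) = -6/5*3²*(-27) = -6/5*9*(-27) = -54/5*(-27) = 1458/5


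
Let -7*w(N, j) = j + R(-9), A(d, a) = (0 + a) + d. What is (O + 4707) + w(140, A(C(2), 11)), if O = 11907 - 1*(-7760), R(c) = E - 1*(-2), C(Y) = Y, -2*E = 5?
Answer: 341211/14 ≈ 24372.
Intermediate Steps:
E = -5/2 (E = -1/2*5 = -5/2 ≈ -2.5000)
R(c) = -1/2 (R(c) = -5/2 - 1*(-2) = -5/2 + 2 = -1/2)
A(d, a) = a + d
O = 19667 (O = 11907 + 7760 = 19667)
w(N, j) = 1/14 - j/7 (w(N, j) = -(j - 1/2)/7 = -(-1/2 + j)/7 = 1/14 - j/7)
(O + 4707) + w(140, A(C(2), 11)) = (19667 + 4707) + (1/14 - (11 + 2)/7) = 24374 + (1/14 - 1/7*13) = 24374 + (1/14 - 13/7) = 24374 - 25/14 = 341211/14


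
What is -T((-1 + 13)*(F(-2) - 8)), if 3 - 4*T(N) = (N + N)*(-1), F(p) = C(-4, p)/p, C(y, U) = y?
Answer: 141/4 ≈ 35.250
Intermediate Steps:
F(p) = -4/p
T(N) = 3/4 + N/2 (T(N) = 3/4 - (N + N)*(-1)/4 = 3/4 - 2*N*(-1)/4 = 3/4 - (-1)*N/2 = 3/4 + N/2)
-T((-1 + 13)*(F(-2) - 8)) = -(3/4 + ((-1 + 13)*(-4/(-2) - 8))/2) = -(3/4 + (12*(-4*(-1/2) - 8))/2) = -(3/4 + (12*(2 - 8))/2) = -(3/4 + (12*(-6))/2) = -(3/4 + (1/2)*(-72)) = -(3/4 - 36) = -1*(-141/4) = 141/4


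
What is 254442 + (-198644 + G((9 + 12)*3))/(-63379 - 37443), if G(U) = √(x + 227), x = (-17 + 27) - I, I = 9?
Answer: 12826774984/50411 - √57/50411 ≈ 2.5444e+5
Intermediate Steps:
x = 1 (x = (-17 + 27) - 1*9 = 10 - 9 = 1)
G(U) = 2*√57 (G(U) = √(1 + 227) = √228 = 2*√57)
254442 + (-198644 + G((9 + 12)*3))/(-63379 - 37443) = 254442 + (-198644 + 2*√57)/(-63379 - 37443) = 254442 + (-198644 + 2*√57)/(-100822) = 254442 + (-198644 + 2*√57)*(-1/100822) = 254442 + (99322/50411 - √57/50411) = 12826774984/50411 - √57/50411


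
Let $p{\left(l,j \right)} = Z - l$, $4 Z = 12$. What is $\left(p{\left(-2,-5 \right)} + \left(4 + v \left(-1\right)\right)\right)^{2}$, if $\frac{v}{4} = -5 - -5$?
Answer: $81$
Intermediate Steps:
$Z = 3$ ($Z = \frac{1}{4} \cdot 12 = 3$)
$p{\left(l,j \right)} = 3 - l$
$v = 0$ ($v = 4 \left(-5 - -5\right) = 4 \left(-5 + 5\right) = 4 \cdot 0 = 0$)
$\left(p{\left(-2,-5 \right)} + \left(4 + v \left(-1\right)\right)\right)^{2} = \left(\left(3 - -2\right) + \left(4 + 0 \left(-1\right)\right)\right)^{2} = \left(\left(3 + 2\right) + \left(4 + 0\right)\right)^{2} = \left(5 + 4\right)^{2} = 9^{2} = 81$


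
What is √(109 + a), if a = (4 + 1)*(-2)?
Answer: 3*√11 ≈ 9.9499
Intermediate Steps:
a = -10 (a = 5*(-2) = -10)
√(109 + a) = √(109 - 10) = √99 = 3*√11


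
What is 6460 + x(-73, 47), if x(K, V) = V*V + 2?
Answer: 8671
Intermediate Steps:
x(K, V) = 2 + V**2 (x(K, V) = V**2 + 2 = 2 + V**2)
6460 + x(-73, 47) = 6460 + (2 + 47**2) = 6460 + (2 + 2209) = 6460 + 2211 = 8671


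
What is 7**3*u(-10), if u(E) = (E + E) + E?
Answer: -10290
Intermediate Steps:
u(E) = 3*E (u(E) = 2*E + E = 3*E)
7**3*u(-10) = 7**3*(3*(-10)) = 343*(-30) = -10290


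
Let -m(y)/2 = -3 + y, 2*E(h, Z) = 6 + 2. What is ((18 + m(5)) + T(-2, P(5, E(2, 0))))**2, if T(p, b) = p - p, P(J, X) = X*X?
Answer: 196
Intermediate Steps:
E(h, Z) = 4 (E(h, Z) = (6 + 2)/2 = (1/2)*8 = 4)
m(y) = 6 - 2*y (m(y) = -2*(-3 + y) = 6 - 2*y)
P(J, X) = X**2
T(p, b) = 0
((18 + m(5)) + T(-2, P(5, E(2, 0))))**2 = ((18 + (6 - 2*5)) + 0)**2 = ((18 + (6 - 10)) + 0)**2 = ((18 - 4) + 0)**2 = (14 + 0)**2 = 14**2 = 196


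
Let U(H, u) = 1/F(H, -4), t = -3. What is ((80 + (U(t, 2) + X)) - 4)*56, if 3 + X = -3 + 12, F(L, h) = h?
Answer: 4578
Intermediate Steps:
X = 6 (X = -3 + (-3 + 12) = -3 + 9 = 6)
U(H, u) = -¼ (U(H, u) = 1/(-4) = -¼)
((80 + (U(t, 2) + X)) - 4)*56 = ((80 + (-¼ + 6)) - 4)*56 = ((80 + 23/4) - 4)*56 = (343/4 - 4)*56 = (327/4)*56 = 4578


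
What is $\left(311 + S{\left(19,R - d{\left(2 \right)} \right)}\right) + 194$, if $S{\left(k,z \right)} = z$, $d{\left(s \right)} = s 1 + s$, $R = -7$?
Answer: $494$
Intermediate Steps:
$d{\left(s \right)} = 2 s$ ($d{\left(s \right)} = s + s = 2 s$)
$\left(311 + S{\left(19,R - d{\left(2 \right)} \right)}\right) + 194 = \left(311 - \left(7 + 2 \cdot 2\right)\right) + 194 = \left(311 - 11\right) + 194 = 300 + 194 = 494$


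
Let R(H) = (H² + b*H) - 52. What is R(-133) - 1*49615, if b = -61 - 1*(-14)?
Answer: -25727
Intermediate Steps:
b = -47 (b = -61 + 14 = -47)
R(H) = -52 + H² - 47*H (R(H) = (H² - 47*H) - 52 = -52 + H² - 47*H)
R(-133) - 1*49615 = (-52 + (-133)² - 47*(-133)) - 1*49615 = (-52 + 17689 + 6251) - 49615 = 23888 - 49615 = -25727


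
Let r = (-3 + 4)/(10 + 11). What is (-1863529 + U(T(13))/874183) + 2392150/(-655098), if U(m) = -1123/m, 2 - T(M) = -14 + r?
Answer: -178755925992302915347/95923152101445 ≈ -1.8635e+6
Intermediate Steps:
r = 1/21 ≈ 0.047619
T(M) = 335/21 (T(M) = 2 - (-14 + 1/21) = 2 - 1*(-293/21) = 2 + 293/21 = 335/21)
(-1863529 + U(T(13))/874183) + 2392150/(-655098) = (-1863529 - 1123/335/21/874183) + 2392150/(-655098) = (-1863529 - 1123*21/335*(1/874183)) + 2392150*(-1/655098) = (-1863529 - 23583/335*1/874183) - 1196075/327549 = (-1863529 - 23583/292851305) - 1196075/327549 = -545736899578928/292851305 - 1196075/327549 = -178755925992302915347/95923152101445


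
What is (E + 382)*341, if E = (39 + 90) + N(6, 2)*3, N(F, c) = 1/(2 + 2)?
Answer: 698027/4 ≈ 1.7451e+5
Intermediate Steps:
N(F, c) = 1/4
E = 519/4 (E = (39 + 90) + (1/4)*3 = 129 + 3/4 = 519/4 ≈ 129.75)
(E + 382)*341 = (519/4 + 382)*341 = (2047/4)*341 = 698027/4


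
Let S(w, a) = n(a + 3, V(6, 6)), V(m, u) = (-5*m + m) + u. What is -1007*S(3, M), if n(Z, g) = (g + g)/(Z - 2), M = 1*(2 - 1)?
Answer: 18126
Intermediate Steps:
V(m, u) = u - 4*m (V(m, u) = -4*m + u = u - 4*m)
M = 1 (M = 1*1 = 1)
n(Z, g) = 2*g/(-2 + Z) (n(Z, g) = (2*g)/(-2 + Z) = 2*g/(-2 + Z))
S(w, a) = -36/(1 + a) (S(w, a) = 2*(6 - 4*6)/(-2 + (a + 3)) = 2*(6 - 24)/(-2 + (3 + a)) = 2*(-18)/(1 + a) = -36/(1 + a))
-1007*S(3, M) = -(-36252)/(1 + 1) = -(-36252)/2 = -1007*(-18) = 18126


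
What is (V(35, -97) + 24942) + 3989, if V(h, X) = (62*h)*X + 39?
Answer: -181520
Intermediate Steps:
V(h, X) = 39 + 62*X*h (V(h, X) = 62*X*h + 39 = 39 + 62*X*h)
(V(35, -97) + 24942) + 3989 = ((39 + 62*(-97)*35) + 24942) + 3989 = ((39 - 210490) + 24942) + 3989 = (-210451 + 24942) + 3989 = -185509 + 3989 = -181520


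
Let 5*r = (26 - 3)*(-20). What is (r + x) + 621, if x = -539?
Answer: -10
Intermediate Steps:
r = -92 (r = ((26 - 3)*(-20))/5 = (23*(-20))/5 = (⅕)*(-460) = -92)
(r + x) + 621 = (-92 - 539) + 621 = -631 + 621 = -10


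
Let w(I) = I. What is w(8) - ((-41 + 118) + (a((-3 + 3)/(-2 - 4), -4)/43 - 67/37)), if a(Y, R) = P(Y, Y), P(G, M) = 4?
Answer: -107046/1591 ≈ -67.282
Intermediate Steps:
a(Y, R) = 4
w(8) - ((-41 + 118) + (a((-3 + 3)/(-2 - 4), -4)/43 - 67/37)) = 8 - ((-41 + 118) + (4/43 - 67/37)) = 8 - (77 + (4*(1/43) - 67*1/37)) = 8 - (77 + (4/43 - 67/37)) = 8 - (77 - 2733/1591) = 8 - 1*119774/1591 = 8 - 119774/1591 = -107046/1591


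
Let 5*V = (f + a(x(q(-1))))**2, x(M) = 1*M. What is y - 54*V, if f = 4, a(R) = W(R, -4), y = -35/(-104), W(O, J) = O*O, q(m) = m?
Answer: -28045/104 ≈ -269.66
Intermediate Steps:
W(O, J) = O**2
y = 35/104 (y = -35*(-1/104) = 35/104 ≈ 0.33654)
x(M) = M
a(R) = R**2
V = 5 (V = (4 + (-1)**2)**2/5 = (4 + 1)**2/5 = (1/5)*5**2 = (1/5)*25 = 5)
y - 54*V = 35/104 - 54*5 = 35/104 - 270 = -28045/104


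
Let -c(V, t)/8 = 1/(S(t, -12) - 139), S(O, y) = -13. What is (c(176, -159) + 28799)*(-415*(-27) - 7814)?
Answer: 1855494162/19 ≈ 9.7658e+7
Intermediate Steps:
c(V, t) = 1/19 (c(V, t) = -8/(-13 - 139) = -8/(-152) = -8*(-1/152) = 1/19)
(c(176, -159) + 28799)*(-415*(-27) - 7814) = (1/19 + 28799)*(-415*(-27) - 7814) = 547182*(11205 - 7814)/19 = (547182/19)*3391 = 1855494162/19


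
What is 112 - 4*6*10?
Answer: -128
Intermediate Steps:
112 - 4*6*10 = 112 - 24*10 = 112 - 240 = -128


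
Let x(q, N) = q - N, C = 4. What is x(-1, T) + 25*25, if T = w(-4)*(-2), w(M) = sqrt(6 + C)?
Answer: 624 + 2*sqrt(10) ≈ 630.32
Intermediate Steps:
w(M) = sqrt(10) (w(M) = sqrt(6 + 4) = sqrt(10))
T = -2*sqrt(10) (T = sqrt(10)*(-2) = -2*sqrt(10) ≈ -6.3246)
x(-1, T) + 25*25 = (-1 - (-2)*sqrt(10)) + 25*25 = (-1 + 2*sqrt(10)) + 625 = 624 + 2*sqrt(10)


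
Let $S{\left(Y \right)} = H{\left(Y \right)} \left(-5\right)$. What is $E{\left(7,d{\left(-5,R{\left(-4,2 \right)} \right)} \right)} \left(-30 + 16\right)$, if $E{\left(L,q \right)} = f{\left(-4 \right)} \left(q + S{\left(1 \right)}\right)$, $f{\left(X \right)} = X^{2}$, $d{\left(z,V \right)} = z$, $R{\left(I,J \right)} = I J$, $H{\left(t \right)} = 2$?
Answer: $3360$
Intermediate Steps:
$S{\left(Y \right)} = -10$ ($S{\left(Y \right)} = 2 \left(-5\right) = -10$)
$E{\left(L,q \right)} = -160 + 16 q$ ($E{\left(L,q \right)} = \left(-4\right)^{2} \left(q - 10\right) = 16 \left(-10 + q\right) = -160 + 16 q$)
$E{\left(7,d{\left(-5,R{\left(-4,2 \right)} \right)} \right)} \left(-30 + 16\right) = \left(-160 + 16 \left(-5\right)\right) \left(-30 + 16\right) = \left(-160 - 80\right) \left(-14\right) = \left(-240\right) \left(-14\right) = 3360$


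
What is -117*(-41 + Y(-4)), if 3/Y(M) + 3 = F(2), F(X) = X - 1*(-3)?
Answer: 9243/2 ≈ 4621.5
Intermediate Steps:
F(X) = 3 + X (F(X) = X + 3 = 3 + X)
Y(M) = 3/2 (Y(M) = 3/(-3 + (3 + 2)) = 3/(-3 + 5) = 3/2)
-117*(-41 + Y(-4)) = -117*(-41 + 3/2) = -117*(-79/2) = 9243/2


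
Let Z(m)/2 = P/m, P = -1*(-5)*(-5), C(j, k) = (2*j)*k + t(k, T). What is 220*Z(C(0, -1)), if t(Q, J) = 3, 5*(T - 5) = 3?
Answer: -11000/3 ≈ -3666.7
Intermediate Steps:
T = 28/5 (T = 5 + (⅕)*3 = 5 + ⅗ = 28/5 ≈ 5.6000)
C(j, k) = 3 + 2*j*k (C(j, k) = (2*j)*k + 3 = 2*j*k + 3 = 3 + 2*j*k)
P = -25 (P = 5*(-5) = -25)
Z(m) = -50/m (Z(m) = 2*(-25/m) = -50/m)
220*Z(C(0, -1)) = 220*(-50/(3 + 2*0*(-1))) = 220*(-50/(3 + 0)) = 220*(-50/3) = -11000/3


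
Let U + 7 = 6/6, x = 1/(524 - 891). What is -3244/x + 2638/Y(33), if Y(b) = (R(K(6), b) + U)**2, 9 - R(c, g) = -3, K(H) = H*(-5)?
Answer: 21431183/18 ≈ 1.1906e+6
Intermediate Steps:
x = -1/367 (x = 1/(-367) = -1/367 ≈ -0.0027248)
K(H) = -5*H
R(c, g) = 12 (R(c, g) = 9 - 1*(-3) = 9 + 3 = 12)
U = -6 (U = -7 + 6/6 = -7 + 6*(1/6) = -7 + 1 = -6)
Y(b) = 36 (Y(b) = (12 - 6)**2 = 6**2 = 36)
-3244/x + 2638/Y(33) = -3244/(-1/367) + 2638/36 = -3244*(-367) + 2638*(1/36) = 1190548 + 1319/18 = 21431183/18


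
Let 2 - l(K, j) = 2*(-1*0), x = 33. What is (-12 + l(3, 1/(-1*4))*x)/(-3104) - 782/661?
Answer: -1231511/1025872 ≈ -1.2005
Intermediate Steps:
l(K, j) = 2 (l(K, j) = 2 - 2*(-1*0) = 2 - 2*0 = 2 - 1*0 = 2 + 0 = 2)
(-12 + l(3, 1/(-1*4))*x)/(-3104) - 782/661 = (-12 + 2*33)/(-3104) - 782/661 = (-12 + 66)*(-1/3104) - 782*1/661 = 54*(-1/3104) - 782/661 = -27/1552 - 782/661 = -1231511/1025872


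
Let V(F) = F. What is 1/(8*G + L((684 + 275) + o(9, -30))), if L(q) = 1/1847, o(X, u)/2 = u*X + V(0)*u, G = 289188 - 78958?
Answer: 1847/3106358481 ≈ 5.9459e-7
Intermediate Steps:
G = 210230
o(X, u) = 2*X*u (o(X, u) = 2*(u*X + 0*u) = 2*(X*u + 0) = 2*(X*u) = 2*X*u)
L(q) = 1/1847
1/(8*G + L((684 + 275) + o(9, -30))) = 1/(8*210230 + 1/1847) = 1/(1681840 + 1/1847) = 1/(3106358481/1847) = 1847/3106358481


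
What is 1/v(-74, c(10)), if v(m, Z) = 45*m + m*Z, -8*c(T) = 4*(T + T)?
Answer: -1/2590 ≈ -0.00038610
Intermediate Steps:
c(T) = -T (c(T) = -(T + T)/2 = -2*T/2 = -T)
v(m, Z) = 45*m + Z*m
1/v(-74, c(10)) = 1/(-74*(45 - 1*10)) = 1/(-74*(45 - 10)) = 1/(-74*35) = 1/(-2590) = -1/2590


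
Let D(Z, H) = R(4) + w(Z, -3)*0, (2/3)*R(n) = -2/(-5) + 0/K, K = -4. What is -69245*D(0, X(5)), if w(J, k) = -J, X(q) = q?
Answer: -41547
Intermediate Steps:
R(n) = 3/5 (R(n) = 3*(-2/(-5) + 0/(-4))/2 = 3*(-2*(-1/5) + 0*(-1/4))/2 = 3*(2/5 + 0)/2 = (3/2)*(2/5) = 3/5)
D(Z, H) = 3/5 (D(Z, H) = 3/5 - Z*0 = 3/5 + 0 = 3/5)
-69245*D(0, X(5)) = -69245*3/5 = -41547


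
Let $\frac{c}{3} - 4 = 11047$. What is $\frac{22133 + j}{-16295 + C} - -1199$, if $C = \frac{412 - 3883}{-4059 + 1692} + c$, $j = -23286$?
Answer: $\frac{15948330964}{13302119} \approx 1198.9$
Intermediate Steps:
$c = 33153$ ($c = 12 + 3 \cdot 11047 = 12 + 33141 = 33153$)
$C = \frac{26158874}{789}$ ($C = \frac{412 - 3883}{-4059 + 1692} + 33153 = - \frac{3471}{-2367} + 33153 = \left(-3471\right) \left(- \frac{1}{2367}\right) + 33153 = \frac{1157}{789} + 33153 = \frac{26158874}{789} \approx 33154.0$)
$\frac{22133 + j}{-16295 + C} - -1199 = \frac{22133 - 23286}{-16295 + \frac{26158874}{789}} - -1199 = - \frac{1153}{\frac{13302119}{789}} + 1199 = \left(-1153\right) \frac{789}{13302119} + 1199 = - \frac{909717}{13302119} + 1199 = \frac{15948330964}{13302119}$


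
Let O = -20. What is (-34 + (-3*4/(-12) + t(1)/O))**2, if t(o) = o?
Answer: 436921/400 ≈ 1092.3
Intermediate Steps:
(-34 + (-3*4/(-12) + t(1)/O))**2 = (-34 + (-3*4/(-12) + 1/(-20)))**2 = (-34 + (-12*(-1/12) + 1*(-1/20)))**2 = (-34 + (1 - 1/20))**2 = (-34 + 19/20)**2 = (-661/20)**2 = 436921/400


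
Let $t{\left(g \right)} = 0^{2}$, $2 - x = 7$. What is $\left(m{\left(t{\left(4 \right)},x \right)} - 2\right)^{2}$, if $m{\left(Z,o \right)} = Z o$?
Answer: $4$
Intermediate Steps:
$x = -5$ ($x = 2 - 7 = -5$)
$t{\left(g \right)} = 0$
$\left(m{\left(t{\left(4 \right)},x \right)} - 2\right)^{2} = \left(0 \left(-5\right) - 2\right)^{2} = \left(0 - 2\right)^{2} = \left(-2\right)^{2} = 4$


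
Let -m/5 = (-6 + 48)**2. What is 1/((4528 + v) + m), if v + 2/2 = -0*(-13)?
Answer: -1/4293 ≈ -0.00023294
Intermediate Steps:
v = -1 (v = -1 - 0*(-13) = -1 - 12*0*(-13) = -1 + 0*(-13) = -1 + 0 = -1)
m = -8820 (m = -5*(-6 + 48)**2 = -5*42**2 = -5*1764 = -8820)
1/((4528 + v) + m) = 1/((4528 - 1) - 8820) = 1/(4527 - 8820) = 1/(-4293) = -1/4293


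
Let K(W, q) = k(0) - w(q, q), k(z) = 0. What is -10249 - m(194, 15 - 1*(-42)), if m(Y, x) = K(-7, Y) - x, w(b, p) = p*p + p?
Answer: 27638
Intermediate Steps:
w(b, p) = p + p² (w(b, p) = p² + p = p + p²)
K(W, q) = -q*(1 + q) (K(W, q) = 0 - q*(1 + q) = -q*(1 + q))
m(Y, x) = -x - Y*(1 + Y) (m(Y, x) = -Y*(1 + Y) - x = -x - Y*(1 + Y))
-10249 - m(194, 15 - 1*(-42)) = -10249 - (-(15 - 1*(-42)) - 1*194*(1 + 194)) = -10249 - (-(15 + 42) - 1*194*195) = -10249 - (-1*57 - 37830) = -10249 - (-57 - 37830) = -10249 - 1*(-37887) = -10249 + 37887 = 27638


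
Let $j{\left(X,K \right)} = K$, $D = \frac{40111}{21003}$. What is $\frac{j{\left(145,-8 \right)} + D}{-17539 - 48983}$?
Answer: $\frac{127913}{1397161566} \approx 9.1552 \cdot 10^{-5}$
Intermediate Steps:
$D = \frac{40111}{21003}$ ($D = 40111 \cdot \frac{1}{21003} = \frac{40111}{21003} \approx 1.9098$)
$\frac{j{\left(145,-8 \right)} + D}{-17539 - 48983} = \frac{-8 + \frac{40111}{21003}}{-17539 - 48983} = - \frac{127913}{21003 \left(-66522\right)} = \left(- \frac{127913}{21003}\right) \left(- \frac{1}{66522}\right) = \frac{127913}{1397161566}$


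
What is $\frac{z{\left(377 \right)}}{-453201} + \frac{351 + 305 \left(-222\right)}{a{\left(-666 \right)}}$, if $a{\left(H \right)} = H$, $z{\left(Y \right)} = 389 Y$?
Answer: $\frac{1127018343}{11178958} \approx 100.82$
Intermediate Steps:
$\frac{z{\left(377 \right)}}{-453201} + \frac{351 + 305 \left(-222\right)}{a{\left(-666 \right)}} = \frac{389 \cdot 377}{-453201} + \frac{351 + 305 \left(-222\right)}{-666} = 146653 \left(- \frac{1}{453201}\right) + \left(351 - 67710\right) \left(- \frac{1}{666}\right) = - \frac{146653}{453201} - - \frac{22453}{222} = - \frac{146653}{453201} + \frac{22453}{222} = \frac{1127018343}{11178958}$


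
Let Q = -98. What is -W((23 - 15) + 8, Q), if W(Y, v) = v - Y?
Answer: 114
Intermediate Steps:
-W((23 - 15) + 8, Q) = -(-98 - ((23 - 15) + 8)) = -(-98 - (8 + 8)) = -(-98 - 1*16) = -(-98 - 16) = -1*(-114) = 114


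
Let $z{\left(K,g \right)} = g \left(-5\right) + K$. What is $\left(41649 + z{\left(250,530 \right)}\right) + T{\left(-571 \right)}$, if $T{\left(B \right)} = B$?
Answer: $38678$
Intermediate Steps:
$z{\left(K,g \right)} = K - 5 g$ ($z{\left(K,g \right)} = - 5 g + K = K - 5 g$)
$\left(41649 + z{\left(250,530 \right)}\right) + T{\left(-571 \right)} = \left(41649 + \left(250 - 2650\right)\right) - 571 = \left(41649 - 2400\right) - 571 = 39249 - 571 = 38678$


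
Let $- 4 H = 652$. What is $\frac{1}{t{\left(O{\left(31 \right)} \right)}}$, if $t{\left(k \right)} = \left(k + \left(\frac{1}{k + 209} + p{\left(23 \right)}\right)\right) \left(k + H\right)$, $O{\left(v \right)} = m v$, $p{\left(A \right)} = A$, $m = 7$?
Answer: $\frac{71}{920169} \approx 7.716 \cdot 10^{-5}$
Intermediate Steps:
$O{\left(v \right)} = 7 v$
$H = -163$ ($H = \left(- \frac{1}{4}\right) 652 = -163$)
$t{\left(k \right)} = \left(-163 + k\right) \left(23 + k + \frac{1}{209 + k}\right)$ ($t{\left(k \right)} = \left(k + \left(\frac{1}{k + 209} + 23\right)\right) \left(k - 163\right) = \left(k + \left(\frac{1}{209 + k} + 23\right)\right) \left(-163 + k\right) = \left(k + \left(23 + \frac{1}{209 + k}\right)\right) \left(-163 + k\right) = \left(23 + k + \frac{1}{209 + k}\right) \left(-163 + k\right) = \left(-163 + k\right) \left(23 + k + \frac{1}{209 + k}\right)$)
$\frac{1}{t{\left(O{\left(31 \right)} \right)}} = \frac{1}{\frac{1}{209 + 7 \cdot 31} \left(-783704 + \left(7 \cdot 31\right)^{3} - 33008 \cdot 7 \cdot 31 + 69 \left(7 \cdot 31\right)^{2}\right)} = \frac{1}{\frac{1}{209 + 217} \left(-783704 + 217^{3} - 7162736 + 69 \cdot 217^{2}\right)} = \frac{1}{\frac{1}{426} \left(-783704 + 10218313 - 7162736 + 69 \cdot 47089\right)} = \frac{1}{\frac{1}{426} \left(-783704 + 10218313 - 7162736 + 3249141\right)} = \frac{1}{\frac{1}{426} \cdot 5521014} = \frac{1}{\frac{920169}{71}} = \frac{71}{920169}$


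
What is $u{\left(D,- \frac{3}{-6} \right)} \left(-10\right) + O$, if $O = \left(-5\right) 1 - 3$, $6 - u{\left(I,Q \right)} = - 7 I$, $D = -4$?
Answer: $212$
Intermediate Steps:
$u{\left(I,Q \right)} = 6 + 7 I$ ($u{\left(I,Q \right)} = 6 - - 7 I = 6 + 7 I$)
$O = -8$ ($O = -5 - 3 = -8$)
$u{\left(D,- \frac{3}{-6} \right)} \left(-10\right) + O = \left(6 + 7 \left(-4\right)\right) \left(-10\right) - 8 = \left(6 - 28\right) \left(-10\right) - 8 = \left(-22\right) \left(-10\right) - 8 = 220 - 8 = 212$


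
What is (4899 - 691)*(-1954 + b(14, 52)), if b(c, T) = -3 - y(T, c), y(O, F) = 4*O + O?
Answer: -9329136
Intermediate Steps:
y(O, F) = 5*O
b(c, T) = -3 - 5*T
(4899 - 691)*(-1954 + b(14, 52)) = (4899 - 691)*(-1954 + (-3 - 5*52)) = 4208*(-1954 + (-3 - 260)) = 4208*(-1954 - 263) = 4208*(-2217) = -9329136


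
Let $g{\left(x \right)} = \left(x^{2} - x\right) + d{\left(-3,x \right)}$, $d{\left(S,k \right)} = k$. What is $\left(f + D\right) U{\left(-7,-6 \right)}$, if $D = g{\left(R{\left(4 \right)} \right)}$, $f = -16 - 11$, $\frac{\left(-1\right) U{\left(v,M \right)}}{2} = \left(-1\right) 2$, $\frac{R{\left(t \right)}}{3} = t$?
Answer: $468$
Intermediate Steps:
$R{\left(t \right)} = 3 t$
$U{\left(v,M \right)} = 4$ ($U{\left(v,M \right)} = - 2 \left(\left(-1\right) 2\right) = \left(-2\right) \left(-2\right) = 4$)
$g{\left(x \right)} = x^{2}$ ($g{\left(x \right)} = \left(x^{2} - x\right) + x = x^{2}$)
$f = -27$ ($f = -16 - 11 = -27$)
$D = 144$ ($D = \left(3 \cdot 4\right)^{2} = 12^{2} = 144$)
$\left(f + D\right) U{\left(-7,-6 \right)} = \left(-27 + 144\right) 4 = 117 \cdot 4 = 468$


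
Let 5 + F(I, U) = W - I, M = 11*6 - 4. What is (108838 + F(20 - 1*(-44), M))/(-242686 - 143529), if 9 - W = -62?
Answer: -21768/77243 ≈ -0.28181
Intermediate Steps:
W = 71 (W = 9 - 1*(-62) = 9 + 62 = 71)
M = 62 (M = 66 - 4 = 62)
F(I, U) = 66 - I (F(I, U) = -5 + (71 - I) = 66 - I)
(108838 + F(20 - 1*(-44), M))/(-242686 - 143529) = (108838 + (66 - (20 - 1*(-44))))/(-242686 - 143529) = (108838 + (66 - (20 + 44)))/(-386215) = (108838 + (66 - 1*64))*(-1/386215) = (108838 + (66 - 64))*(-1/386215) = (108838 + 2)*(-1/386215) = 108840*(-1/386215) = -21768/77243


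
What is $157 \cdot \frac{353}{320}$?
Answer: $\frac{55421}{320} \approx 173.19$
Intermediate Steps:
$157 \cdot \frac{353}{320} = \frac{55421}{320}$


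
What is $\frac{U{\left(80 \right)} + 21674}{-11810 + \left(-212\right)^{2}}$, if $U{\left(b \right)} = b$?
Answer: $\frac{10877}{16567} \approx 0.65655$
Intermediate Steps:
$\frac{U{\left(80 \right)} + 21674}{-11810 + \left(-212\right)^{2}} = \frac{80 + 21674}{-11810 + \left(-212\right)^{2}} = \frac{21754}{-11810 + 44944} = \frac{21754}{33134} = 21754 \cdot \frac{1}{33134} = \frac{10877}{16567}$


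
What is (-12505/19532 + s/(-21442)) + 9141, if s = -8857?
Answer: 1914101342009/209402572 ≈ 9140.8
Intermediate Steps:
(-12505/19532 + s/(-21442)) + 9141 = (-12505/19532 - 8857/(-21442)) + 9141 = (-12505*1/19532 - 8857*(-1/21442)) + 9141 = (-12505/19532 + 8857/21442) + 9141 = -47568643/209402572 + 9141 = 1914101342009/209402572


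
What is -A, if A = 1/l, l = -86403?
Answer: 1/86403 ≈ 1.1574e-5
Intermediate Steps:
A = -1/86403 (A = 1/(-86403) = -1/86403 ≈ -1.1574e-5)
-A = -1*(-1/86403) = 1/86403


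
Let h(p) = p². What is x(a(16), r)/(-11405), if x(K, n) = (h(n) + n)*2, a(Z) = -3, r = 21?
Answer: -924/11405 ≈ -0.081017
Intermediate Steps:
x(K, n) = 2*n + 2*n² (x(K, n) = (n² + n)*2 = (n + n²)*2 = 2*n + 2*n²)
x(a(16), r)/(-11405) = (2*21*(1 + 21))/(-11405) = (2*21*22)*(-1/11405) = 924*(-1/11405) = -924/11405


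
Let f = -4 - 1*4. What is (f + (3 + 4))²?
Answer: 1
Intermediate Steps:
f = -8 (f = -4 - 4 = -8)
(f + (3 + 4))² = (-8 + (3 + 4))² = (-8 + 7)² = (-1)² = 1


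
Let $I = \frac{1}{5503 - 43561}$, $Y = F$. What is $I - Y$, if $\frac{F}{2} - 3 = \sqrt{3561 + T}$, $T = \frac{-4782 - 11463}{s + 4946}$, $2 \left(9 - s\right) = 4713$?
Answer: $- \frac{228349}{38058} - \frac{2 \sqrt{96009518319}}{5197} \approx -125.24$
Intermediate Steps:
$s = - \frac{4695}{2}$ ($s = 9 - \frac{4713}{2} = - \frac{4695}{2} \approx -2347.5$)
$T = - \frac{32490}{5197}$ ($T = \frac{-4782 - 11463}{- \frac{4695}{2} + 4946} = - \frac{16245}{\frac{5197}{2}} = \left(-16245\right) \frac{2}{5197} = - \frac{32490}{5197} \approx -6.2517$)
$F = 6 + \frac{2 \sqrt{96009518319}}{5197}$ ($F = 6 + 2 \sqrt{3561 - \frac{32490}{5197}} = 6 + 2 \sqrt{\frac{18474027}{5197}} = 6 + 2 \frac{\sqrt{96009518319}}{5197} = 6 + \frac{2 \sqrt{96009518319}}{5197} \approx 125.24$)
$Y = 6 + \frac{2 \sqrt{96009518319}}{5197} \approx 125.24$
$I = - \frac{1}{38058}$ ($I = \frac{1}{-38058} = - \frac{1}{38058} \approx -2.6276 \cdot 10^{-5}$)
$I - Y = - \frac{1}{38058} - \left(6 + \frac{2 \sqrt{96009518319}}{5197}\right) = - \frac{228349}{38058} - \frac{2 \sqrt{96009518319}}{5197}$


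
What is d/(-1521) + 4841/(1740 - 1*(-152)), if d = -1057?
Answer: 9363005/2877732 ≈ 3.2536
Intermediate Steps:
d/(-1521) + 4841/(1740 - 1*(-152)) = -1057/(-1521) + 4841/(1740 - 1*(-152)) = -1057*(-1/1521) + 4841/(1740 + 152) = 1057/1521 + 4841/1892 = 9363005/2877732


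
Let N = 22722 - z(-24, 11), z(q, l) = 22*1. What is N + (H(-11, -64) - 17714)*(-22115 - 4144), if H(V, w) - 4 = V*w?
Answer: 446583254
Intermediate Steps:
H(V, w) = 4 + V*w
z(q, l) = 22
N = 22700 (N = 22722 - 1*22 = 22722 - 22 = 22700)
N + (H(-11, -64) - 17714)*(-22115 - 4144) = 22700 + ((4 - 11*(-64)) - 17714)*(-22115 - 4144) = 22700 + ((4 + 704) - 17714)*(-26259) = 22700 + (708 - 17714)*(-26259) = 22700 - 17006*(-26259) = 22700 + 446560554 = 446583254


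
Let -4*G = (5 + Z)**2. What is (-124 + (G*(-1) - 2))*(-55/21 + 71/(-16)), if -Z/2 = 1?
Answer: 391215/448 ≈ 873.25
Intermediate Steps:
Z = -2 (Z = -2*1 = -2)
G = -9/4 (G = -(5 - 2)**2/4 = -1/4*3**2 = -1/4*9 = -9/4 ≈ -2.2500)
(-124 + (G*(-1) - 2))*(-55/21 + 71/(-16)) = (-124 + (-9/4*(-1) - 2))*(-55/21 + 71/(-16)) = (-124 + (9/4 - 2))*(-55*1/21 + 71*(-1/16)) = (-124 + 1/4)*(-55/21 - 71/16) = -495/4*(-2371/336) = 391215/448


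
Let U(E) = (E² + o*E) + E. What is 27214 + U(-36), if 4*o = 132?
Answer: 27286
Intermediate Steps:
o = 33 (o = (¼)*132 = 33)
U(E) = E² + 34*E (U(E) = (E² + 33*E) + E = E² + 34*E)
27214 + U(-36) = 27214 - 36*(34 - 36) = 27214 - 36*(-2) = 27214 + 72 = 27286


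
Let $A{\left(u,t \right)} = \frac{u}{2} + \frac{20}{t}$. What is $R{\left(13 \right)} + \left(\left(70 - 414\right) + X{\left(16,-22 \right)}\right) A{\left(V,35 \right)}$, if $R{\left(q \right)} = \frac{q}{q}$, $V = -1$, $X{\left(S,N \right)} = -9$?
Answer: $- \frac{339}{14} \approx -24.214$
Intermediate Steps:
$A{\left(u,t \right)} = \frac{u}{2} + \frac{20}{t}$ ($A{\left(u,t \right)} = u \frac{1}{2} + \frac{20}{t} = \frac{u}{2} + \frac{20}{t}$)
$R{\left(q \right)} = 1$
$R{\left(13 \right)} + \left(\left(70 - 414\right) + X{\left(16,-22 \right)}\right) A{\left(V,35 \right)} = 1 + \left(\left(70 - 414\right) - 9\right) \left(\frac{1}{2} \left(-1\right) + \frac{20}{35}\right) = 1 + \left(-344 - 9\right) \left(- \frac{1}{2} + 20 \cdot \frac{1}{35}\right) = 1 - 353 \left(- \frac{1}{2} + \frac{4}{7}\right) = 1 - \frac{353}{14} = - \frac{339}{14}$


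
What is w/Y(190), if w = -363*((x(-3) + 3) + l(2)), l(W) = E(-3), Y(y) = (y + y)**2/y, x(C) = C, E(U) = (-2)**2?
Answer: -363/190 ≈ -1.9105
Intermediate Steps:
E(U) = 4
Y(y) = 4*y (Y(y) = (2*y)**2/y = (4*y**2)/y = 4*y)
l(W) = 4
w = -1452 (w = -363*((-3 + 3) + 4) = -363*(0 + 4) = -363*4 = -1452)
w/Y(190) = -1452/(4*190) = -1452/760 = -1452*1/760 = -363/190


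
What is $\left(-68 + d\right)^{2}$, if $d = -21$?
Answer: $7921$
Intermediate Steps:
$\left(-68 + d\right)^{2} = \left(-68 - 21\right)^{2} = \left(-89\right)^{2} = 7921$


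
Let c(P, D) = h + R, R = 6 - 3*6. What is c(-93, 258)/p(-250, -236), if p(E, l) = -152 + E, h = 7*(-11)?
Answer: 89/402 ≈ 0.22139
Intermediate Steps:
h = -77
R = -12 (R = 6 - 18 = -12)
c(P, D) = -89 (c(P, D) = -77 - 12 = -89)
c(-93, 258)/p(-250, -236) = -89/(-152 - 250) = -89/(-402) = -89*(-1/402) = 89/402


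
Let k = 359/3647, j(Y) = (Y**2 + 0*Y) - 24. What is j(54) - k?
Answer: 10546765/3647 ≈ 2891.9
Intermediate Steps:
j(Y) = -24 + Y**2 (j(Y) = (Y**2 + 0) - 24 = Y**2 - 24 = -24 + Y**2)
k = 359/3647 (k = 359*(1/3647) = 359/3647 ≈ 0.098437)
j(54) - k = (-24 + 54**2) - 1*359/3647 = (-24 + 2916) - 359/3647 = 2892 - 359/3647 = 10546765/3647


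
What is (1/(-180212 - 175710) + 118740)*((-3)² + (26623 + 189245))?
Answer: 9123432260335683/355922 ≈ 2.5633e+10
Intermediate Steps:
(1/(-180212 - 175710) + 118740)*((-3)² + (26623 + 189245)) = (1/(-355922) + 118740)*(9 + 215868) = (-1/355922 + 118740)*215877 = (42262178279/355922)*215877 = 9123432260335683/355922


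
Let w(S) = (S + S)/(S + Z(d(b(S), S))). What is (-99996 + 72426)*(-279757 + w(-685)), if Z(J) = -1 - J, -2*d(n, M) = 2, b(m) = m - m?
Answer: 7712845350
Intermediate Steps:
b(m) = 0
d(n, M) = -1 (d(n, M) = -½*2 = -1)
w(S) = 2 (w(S) = (S + S)/(S + (-1 - 1*(-1))) = (2*S)/(S + (-1 + 1)) = (2*S)/(S + 0) = (2*S)/S = 2)
(-99996 + 72426)*(-279757 + w(-685)) = (-99996 + 72426)*(-279757 + 2) = -27570*(-279755) = 7712845350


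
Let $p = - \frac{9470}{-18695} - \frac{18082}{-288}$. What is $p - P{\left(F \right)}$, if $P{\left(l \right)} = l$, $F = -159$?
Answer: $\frac{119685179}{538416} \approx 222.29$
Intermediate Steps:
$p = \frac{34077035}{538416}$ ($p = \left(-9470\right) \left(- \frac{1}{18695}\right) - - \frac{9041}{144} = \frac{1894}{3739} + \frac{9041}{144} = \frac{34077035}{538416} \approx 63.291$)
$p - P{\left(F \right)} = \frac{34077035}{538416} - -159 = \frac{34077035}{538416} + 159 = \frac{119685179}{538416}$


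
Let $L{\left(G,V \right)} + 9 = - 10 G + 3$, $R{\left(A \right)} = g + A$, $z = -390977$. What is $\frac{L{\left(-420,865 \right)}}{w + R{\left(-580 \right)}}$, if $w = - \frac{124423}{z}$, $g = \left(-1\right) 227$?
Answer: $- \frac{819878769}{157697008} \approx -5.1991$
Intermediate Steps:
$g = -227$
$R{\left(A \right)} = -227 + A$
$w = \frac{124423}{390977}$ ($w = - \frac{124423}{-390977} = \left(-124423\right) \left(- \frac{1}{390977}\right) = \frac{124423}{390977} \approx 0.31824$)
$L{\left(G,V \right)} = -6 - 10 G$ ($L{\left(G,V \right)} = -9 - \left(-3 + 10 G\right) = -6 - 10 G$)
$\frac{L{\left(-420,865 \right)}}{w + R{\left(-580 \right)}} = \frac{-6 - -4200}{\frac{124423}{390977} - 807} = \frac{-6 + 4200}{\frac{124423}{390977} - 807} = \frac{4194}{- \frac{315394016}{390977}} = 4194 \left(- \frac{390977}{315394016}\right) = - \frac{819878769}{157697008}$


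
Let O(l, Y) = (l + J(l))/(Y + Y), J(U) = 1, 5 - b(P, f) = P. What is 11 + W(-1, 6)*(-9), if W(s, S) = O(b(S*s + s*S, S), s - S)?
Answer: 158/7 ≈ 22.571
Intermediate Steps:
b(P, f) = 5 - P
O(l, Y) = (1 + l)/(2*Y) (O(l, Y) = (l + 1)/(Y + Y) = (1 + l)/((2*Y)) = (1 + l)*(1/(2*Y)) = (1 + l)/(2*Y))
W(s, S) = (6 - 2*S*s)/(2*(s - S)) (W(s, S) = (1 + (5 - (S*s + s*S)))/(2*(s - S)) = (1 + (5 - (S*s + S*s)))/(2*(s - S)) = (1 + (5 - 2*S*s))/(2*(s - S)) = (6 - 2*S*s)/(2*(s - S)))
11 + W(-1, 6)*(-9) = 11 + ((-3 + 6*(-1))/(6 - 1*(-1)))*(-9) = 11 + ((-3 - 6)/(6 + 1))*(-9) = 11 + (-9/7)*(-9) = 11 + ((⅐)*(-9))*(-9) = 11 - 9/7*(-9) = 11 + 81/7 = 158/7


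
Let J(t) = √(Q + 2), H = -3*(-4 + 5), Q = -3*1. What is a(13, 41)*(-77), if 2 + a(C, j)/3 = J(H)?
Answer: 462 - 231*I ≈ 462.0 - 231.0*I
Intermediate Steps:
Q = -3
H = -3 (H = -3*1 = -3)
J(t) = I (J(t) = √(-3 + 2) = √(-1) = I)
a(C, j) = -6 + 3*I
a(13, 41)*(-77) = (-6 + 3*I)*(-77) = 462 - 231*I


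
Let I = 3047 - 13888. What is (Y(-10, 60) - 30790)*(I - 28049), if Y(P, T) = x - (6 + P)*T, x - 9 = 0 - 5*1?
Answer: 1187933940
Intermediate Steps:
x = 4 (x = 9 + (0 - 5*1) = 9 + (0 - 5) = 9 - 5 = 4)
I = -10841
Y(P, T) = 4 - T*(6 + P) (Y(P, T) = 4 - (6 + P)*T = 4 - T*(6 + P))
(Y(-10, 60) - 30790)*(I - 28049) = ((4 - 6*60 - 1*(-10)*60) - 30790)*(-10841 - 28049) = ((4 - 360 + 600) - 30790)*(-38890) = (244 - 30790)*(-38890) = -30546*(-38890) = 1187933940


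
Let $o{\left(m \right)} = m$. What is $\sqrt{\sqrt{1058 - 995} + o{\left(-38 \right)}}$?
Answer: $\sqrt{-38 + 3 \sqrt{7}} \approx 5.4829 i$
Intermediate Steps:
$\sqrt{\sqrt{1058 - 995} + o{\left(-38 \right)}} = \sqrt{\sqrt{1058 - 995} - 38} = \sqrt{\sqrt{63} - 38} = \sqrt{3 \sqrt{7} - 38} = \sqrt{-38 + 3 \sqrt{7}}$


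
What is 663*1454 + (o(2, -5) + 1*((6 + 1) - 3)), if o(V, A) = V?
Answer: 964008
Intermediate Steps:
663*1454 + (o(2, -5) + 1*((6 + 1) - 3)) = 663*1454 + (2 + 1*((6 + 1) - 3)) = 964002 + (2 + 1*(7 - 3)) = 964002 + (2 + 1*4) = 964002 + (2 + 4) = 964002 + 6 = 964008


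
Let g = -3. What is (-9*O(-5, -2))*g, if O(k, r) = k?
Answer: -135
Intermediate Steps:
(-9*O(-5, -2))*g = -9*(-5)*(-3) = 45*(-3) = -135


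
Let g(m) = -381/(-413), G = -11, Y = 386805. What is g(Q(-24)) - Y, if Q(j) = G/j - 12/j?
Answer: -159750084/413 ≈ -3.8680e+5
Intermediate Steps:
Q(j) = -23/j (Q(j) = -11/j - 12/j = -23/j)
g(m) = 381/413 (g(m) = -381*(-1/413) = 381/413)
g(Q(-24)) - Y = 381/413 - 1*386805 = 381/413 - 386805 = -159750084/413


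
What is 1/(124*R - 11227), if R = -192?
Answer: -1/35035 ≈ -2.8543e-5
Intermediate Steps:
1/(124*R - 11227) = 1/(124*(-192) - 11227) = 1/(-23808 - 11227) = 1/(-35035) = -1/35035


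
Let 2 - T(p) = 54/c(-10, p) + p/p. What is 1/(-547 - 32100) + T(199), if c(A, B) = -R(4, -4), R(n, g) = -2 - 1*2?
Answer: -816177/65294 ≈ -12.500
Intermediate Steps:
R(n, g) = -4 (R(n, g) = -2 - 2 = -4)
c(A, B) = 4 (c(A, B) = -1*(-4) = 4)
T(p) = -25/2 (T(p) = 2 - (54/4 + p/p) = 2 - (54*(¼) + 1) = 2 - (27/2 + 1) = 2 - 1*29/2 = 2 - 29/2 = -25/2)
1/(-547 - 32100) + T(199) = 1/(-547 - 32100) - 25/2 = 1/(-32647) - 25/2 = -1/32647 - 25/2 = -816177/65294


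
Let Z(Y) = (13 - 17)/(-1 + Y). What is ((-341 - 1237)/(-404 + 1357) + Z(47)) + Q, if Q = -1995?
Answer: -43766605/21919 ≈ -1996.7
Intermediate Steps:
Z(Y) = -4/(-1 + Y)
((-341 - 1237)/(-404 + 1357) + Z(47)) + Q = ((-341 - 1237)/(-404 + 1357) - 4/(-1 + 47)) - 1995 = (-1578/953 - 4/46) - 1995 = (-1578*1/953 - 4*1/46) - 1995 = (-1578/953 - 2/23) - 1995 = -38200/21919 - 1995 = -43766605/21919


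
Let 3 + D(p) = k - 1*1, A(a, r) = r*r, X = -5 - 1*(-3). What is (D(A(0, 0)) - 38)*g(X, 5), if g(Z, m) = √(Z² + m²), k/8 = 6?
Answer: 6*√29 ≈ 32.311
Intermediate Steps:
X = -2 (X = -5 + 3 = -2)
A(a, r) = r²
k = 48 (k = 8*6 = 48)
D(p) = 44 (D(p) = -3 + (48 - 1*1) = -3 + (48 - 1) = -3 + 47 = 44)
(D(A(0, 0)) - 38)*g(X, 5) = (44 - 38)*√((-2)² + 5²) = 6*√(4 + 25) = 6*√29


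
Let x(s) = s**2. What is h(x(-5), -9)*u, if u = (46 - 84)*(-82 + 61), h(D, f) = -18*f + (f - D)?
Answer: 102144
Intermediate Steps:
h(D, f) = -D - 17*f
u = 798 (u = -38*(-21) = 798)
h(x(-5), -9)*u = (-1*(-5)**2 - 17*(-9))*798 = (-1*25 + 153)*798 = (-25 + 153)*798 = 128*798 = 102144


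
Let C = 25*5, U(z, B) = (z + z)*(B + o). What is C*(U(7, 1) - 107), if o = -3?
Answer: -16875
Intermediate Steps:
U(z, B) = 2*z*(-3 + B) (U(z, B) = (z + z)*(B - 3) = (2*z)*(-3 + B) = 2*z*(-3 + B))
C = 125
C*(U(7, 1) - 107) = 125*(2*7*(-3 + 1) - 107) = 125*(2*7*(-2) - 107) = 125*(-28 - 107) = 125*(-135) = -16875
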